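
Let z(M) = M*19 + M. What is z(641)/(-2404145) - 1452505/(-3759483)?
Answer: 688767212233/1807668451407 ≈ 0.38103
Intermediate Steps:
z(M) = 20*M (z(M) = 19*M + M = 20*M)
z(641)/(-2404145) - 1452505/(-3759483) = (20*641)/(-2404145) - 1452505/(-3759483) = 12820*(-1/2404145) - 1452505*(-1/3759483) = -2564/480829 + 1452505/3759483 = 688767212233/1807668451407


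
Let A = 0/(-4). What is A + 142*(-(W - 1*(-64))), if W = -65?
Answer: 142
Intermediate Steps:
A = 0 (A = -¼*0 = 0)
A + 142*(-(W - 1*(-64))) = 0 + 142*(-(-65 - 1*(-64))) = 0 + 142*(-(-65 + 64)) = 0 + 142*(-1*(-1)) = 0 + 142*1 = 0 + 142 = 142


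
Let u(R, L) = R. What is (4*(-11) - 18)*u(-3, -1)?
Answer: 186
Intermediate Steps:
(4*(-11) - 18)*u(-3, -1) = (4*(-11) - 18)*(-3) = (-44 - 18)*(-3) = -62*(-3) = 186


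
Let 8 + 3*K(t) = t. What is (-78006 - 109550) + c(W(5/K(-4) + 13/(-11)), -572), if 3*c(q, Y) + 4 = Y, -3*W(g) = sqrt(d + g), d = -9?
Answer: -187748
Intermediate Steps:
K(t) = -8/3 + t/3
W(g) = -sqrt(-9 + g)/3
c(q, Y) = -4/3 + Y/3
(-78006 - 109550) + c(W(5/K(-4) + 13/(-11)), -572) = (-78006 - 109550) + (-4/3 + (1/3)*(-572)) = -187556 + (-4/3 - 572/3) = -187556 - 192 = -187748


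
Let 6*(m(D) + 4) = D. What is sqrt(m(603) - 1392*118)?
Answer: I*sqrt(656638)/2 ≈ 405.17*I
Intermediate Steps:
m(D) = -4 + D/6
sqrt(m(603) - 1392*118) = sqrt((-4 + (1/6)*603) - 1392*118) = sqrt((-4 + 201/2) - 164256) = sqrt(193/2 - 164256) = sqrt(-328319/2) = I*sqrt(656638)/2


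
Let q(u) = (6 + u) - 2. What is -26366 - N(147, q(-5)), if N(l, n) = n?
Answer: -26365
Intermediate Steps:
q(u) = 4 + u
-26366 - N(147, q(-5)) = -26366 - (4 - 5) = -26366 - 1*(-1) = -26366 + 1 = -26365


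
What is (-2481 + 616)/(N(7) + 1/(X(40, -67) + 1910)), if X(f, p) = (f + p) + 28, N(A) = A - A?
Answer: -3564015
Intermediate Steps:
N(A) = 0
X(f, p) = 28 + f + p
(-2481 + 616)/(N(7) + 1/(X(40, -67) + 1910)) = (-2481 + 616)/(0 + 1/((28 + 40 - 67) + 1910)) = -1865/(0 + 1/(1 + 1910)) = -1865/(0 + 1/1911) = -1865/1/1911 = -1865*1911 = -3564015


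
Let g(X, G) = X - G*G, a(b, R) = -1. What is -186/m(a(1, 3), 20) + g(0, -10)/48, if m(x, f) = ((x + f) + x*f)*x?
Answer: -2257/12 ≈ -188.08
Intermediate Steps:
m(x, f) = x*(f + x + f*x) (m(x, f) = ((f + x) + f*x)*x = (f + x + f*x)*x = x*(f + x + f*x))
g(X, G) = X - G**2
-186/m(a(1, 3), 20) + g(0, -10)/48 = -186*(-1/(20 - 1 + 20*(-1))) + (0 - 1*(-10)**2)/48 = -186*(-1/(20 - 1 - 20)) + (0 - 1*100)*(1/48) = -186/((-1*(-1))) + (0 - 100)*(1/48) = -186/1 - 100*1/48 = -186*1 - 25/12 = -186 - 25/12 = -2257/12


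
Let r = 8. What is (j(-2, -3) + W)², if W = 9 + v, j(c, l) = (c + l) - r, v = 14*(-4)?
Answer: 3600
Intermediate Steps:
v = -56
j(c, l) = -8 + c + l (j(c, l) = (c + l) - 1*8 = (c + l) - 8 = -8 + c + l)
W = -47 (W = 9 - 56 = -47)
(j(-2, -3) + W)² = ((-8 - 2 - 3) - 47)² = (-13 - 47)² = (-60)² = 3600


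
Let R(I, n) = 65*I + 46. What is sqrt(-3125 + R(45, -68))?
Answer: I*sqrt(154) ≈ 12.41*I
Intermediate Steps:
R(I, n) = 46 + 65*I
sqrt(-3125 + R(45, -68)) = sqrt(-3125 + (46 + 65*45)) = sqrt(-3125 + (46 + 2925)) = sqrt(-3125 + 2971) = sqrt(-154) = I*sqrt(154)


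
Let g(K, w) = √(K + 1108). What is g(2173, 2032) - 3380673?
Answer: -3380673 + √3281 ≈ -3.3806e+6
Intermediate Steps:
g(K, w) = √(1108 + K)
g(2173, 2032) - 3380673 = √(1108 + 2173) - 3380673 = √3281 - 3380673 = -3380673 + √3281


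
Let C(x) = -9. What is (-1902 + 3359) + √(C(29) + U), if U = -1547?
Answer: 1457 + 2*I*√389 ≈ 1457.0 + 39.446*I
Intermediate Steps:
(-1902 + 3359) + √(C(29) + U) = (-1902 + 3359) + √(-9 - 1547) = 1457 + √(-1556) = 1457 + 2*I*√389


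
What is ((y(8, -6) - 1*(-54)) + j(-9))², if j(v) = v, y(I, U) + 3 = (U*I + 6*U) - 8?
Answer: 2500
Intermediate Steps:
y(I, U) = -11 + 6*U + I*U (y(I, U) = -3 + ((U*I + 6*U) - 8) = -3 + ((I*U + 6*U) - 8) = -3 + ((6*U + I*U) - 8) = -3 + (-8 + 6*U + I*U) = -11 + 6*U + I*U)
((y(8, -6) - 1*(-54)) + j(-9))² = (((-11 + 6*(-6) + 8*(-6)) - 1*(-54)) - 9)² = (((-11 - 36 - 48) + 54) - 9)² = ((-95 + 54) - 9)² = (-41 - 9)² = (-50)² = 2500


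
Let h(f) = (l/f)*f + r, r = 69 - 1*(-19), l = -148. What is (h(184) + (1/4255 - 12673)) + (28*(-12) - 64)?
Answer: -55880914/4255 ≈ -13133.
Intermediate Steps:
r = 88 (r = 69 + 19 = 88)
h(f) = -60 (h(f) = (-148/f)*f + 88 = -148 + 88 = -60)
(h(184) + (1/4255 - 12673)) + (28*(-12) - 64) = (-60 + (1/4255 - 12673)) + (28*(-12) - 64) = (-60 + (1/4255 - 12673)) + (-336 - 64) = (-60 - 53923614/4255) - 400 = -54178914/4255 - 400 = -55880914/4255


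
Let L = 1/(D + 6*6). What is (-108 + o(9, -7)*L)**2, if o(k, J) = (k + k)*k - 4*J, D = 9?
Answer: 872356/81 ≈ 10770.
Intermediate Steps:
o(k, J) = -4*J + 2*k**2 (o(k, J) = (2*k)*k - 4*J = 2*k**2 - 4*J = -4*J + 2*k**2)
L = 1/45 (L = 1/(9 + 6*6) = 1/(9 + 36) = 1/45 ≈ 0.022222)
(-108 + o(9, -7)*L)**2 = (-108 + (-4*(-7) + 2*9**2)*(1/45))**2 = (-108 + (28 + 2*81)*(1/45))**2 = (-108 + (28 + 162)*(1/45))**2 = (-108 + 190*(1/45))**2 = (-108 + 38/9)**2 = (-934/9)**2 = 872356/81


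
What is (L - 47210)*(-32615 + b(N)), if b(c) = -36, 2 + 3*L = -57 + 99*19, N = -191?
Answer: 4564871008/3 ≈ 1.5216e+9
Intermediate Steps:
L = 1822/3 (L = -⅔ + (-57 + 99*19)/3 = -⅔ + (-57 + 1881)/3 = -⅔ + (⅓)*1824 = -⅔ + 608 = 1822/3 ≈ 607.33)
(L - 47210)*(-32615 + b(N)) = (1822/3 - 47210)*(-32615 - 36) = -139808/3*(-32651) = 4564871008/3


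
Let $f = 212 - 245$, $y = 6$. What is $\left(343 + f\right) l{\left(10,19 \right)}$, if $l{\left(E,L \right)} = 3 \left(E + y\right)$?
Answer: $14880$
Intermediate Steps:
$l{\left(E,L \right)} = 18 + 3 E$ ($l{\left(E,L \right)} = 3 \left(E + 6\right) = 3 \left(6 + E\right) = 18 + 3 E$)
$f = -33$ ($f = 212 - 245 = -33$)
$\left(343 + f\right) l{\left(10,19 \right)} = \left(343 - 33\right) \left(18 + 3 \cdot 10\right) = 310 \left(18 + 30\right) = 310 \cdot 48 = 14880$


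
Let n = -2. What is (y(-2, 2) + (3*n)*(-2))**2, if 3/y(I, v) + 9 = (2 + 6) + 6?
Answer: 3969/25 ≈ 158.76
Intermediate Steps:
y(I, v) = 3/5 (y(I, v) = 3/(-9 + ((2 + 6) + 6)) = 3/(-9 + (8 + 6)) = 3/(-9 + 14) = 3/5)
(y(-2, 2) + (3*n)*(-2))**2 = (3/5 + (3*(-2))*(-2))**2 = (3/5 - 6*(-2))**2 = (3/5 + 12)**2 = (63/5)**2 = 3969/25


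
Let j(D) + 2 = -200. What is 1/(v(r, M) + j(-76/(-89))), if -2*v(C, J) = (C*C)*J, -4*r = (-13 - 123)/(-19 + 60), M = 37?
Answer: -1681/360948 ≈ -0.0046572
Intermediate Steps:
j(D) = -202 (j(D) = -2 - 200 = -202)
r = 34/41 (r = -(-13 - 123)/(4*(-19 + 60)) = -(-34)/41 = -1/4*(-136/41) = 34/41 ≈ 0.82927)
v(C, J) = -J*C**2/2 (v(C, J) = -C*C*J/2 = -C**2*J/2 = -J*C**2/2)
1/(v(r, M) + j(-76/(-89))) = 1/(-1/2*37*(34/41)**2 - 202) = 1/(-1/2*37*1156/1681 - 202) = 1/(-21386/1681 - 202) = 1/(-360948/1681) = -1681/360948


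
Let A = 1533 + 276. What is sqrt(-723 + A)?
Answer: sqrt(1086) ≈ 32.955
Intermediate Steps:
A = 1809
sqrt(-723 + A) = sqrt(-723 + 1809) = sqrt(1086)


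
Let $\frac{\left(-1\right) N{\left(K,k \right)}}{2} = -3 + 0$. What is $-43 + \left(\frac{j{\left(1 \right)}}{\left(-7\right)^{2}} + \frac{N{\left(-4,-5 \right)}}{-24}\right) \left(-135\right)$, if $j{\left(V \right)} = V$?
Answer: $- \frac{2353}{196} \approx -12.005$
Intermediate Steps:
$N{\left(K,k \right)} = 6$ ($N{\left(K,k \right)} = - 2 \left(-3 + 0\right) = \left(-2\right) \left(-3\right) = 6$)
$-43 + \left(\frac{j{\left(1 \right)}}{\left(-7\right)^{2}} + \frac{N{\left(-4,-5 \right)}}{-24}\right) \left(-135\right) = -43 + \left(1 \frac{1}{\left(-7\right)^{2}} + \frac{6}{-24}\right) \left(-135\right) = -43 + \left(1 \cdot \frac{1}{49} + 6 \left(- \frac{1}{24}\right)\right) \left(-135\right) = -43 + \left(1 \cdot \frac{1}{49} - \frac{1}{4}\right) \left(-135\right) = -43 + \left(\frac{1}{49} - \frac{1}{4}\right) \left(-135\right) = -43 - - \frac{6075}{196} = -43 + \frac{6075}{196} = - \frac{2353}{196}$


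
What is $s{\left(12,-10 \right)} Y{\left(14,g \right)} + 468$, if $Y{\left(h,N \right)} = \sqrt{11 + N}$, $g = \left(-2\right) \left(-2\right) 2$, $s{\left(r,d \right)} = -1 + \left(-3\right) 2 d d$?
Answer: $468 - 601 \sqrt{19} \approx -2151.7$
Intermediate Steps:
$s{\left(r,d \right)} = -1 - 6 d^{2}$ ($s{\left(r,d \right)} = -1 + - 6 d d = -1 - 6 d^{2}$)
$g = 8$ ($g = 4 \cdot 2 = 8$)
$s{\left(12,-10 \right)} Y{\left(14,g \right)} + 468 = \left(-1 - 6 \left(-10\right)^{2}\right) \sqrt{11 + 8} + 468 = \left(-1 - 600\right) \sqrt{19} + 468 = - 601 \sqrt{19} + 468 = 468 - 601 \sqrt{19}$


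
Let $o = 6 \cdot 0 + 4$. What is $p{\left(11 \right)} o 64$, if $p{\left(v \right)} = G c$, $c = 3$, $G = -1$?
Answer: $-768$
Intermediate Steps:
$o = 4$ ($o = 0 + 4 = 4$)
$p{\left(v \right)} = -3$ ($p{\left(v \right)} = \left(-1\right) 3 = -3$)
$p{\left(11 \right)} o 64 = \left(-3\right) 4 \cdot 64 = \left(-12\right) 64 = -768$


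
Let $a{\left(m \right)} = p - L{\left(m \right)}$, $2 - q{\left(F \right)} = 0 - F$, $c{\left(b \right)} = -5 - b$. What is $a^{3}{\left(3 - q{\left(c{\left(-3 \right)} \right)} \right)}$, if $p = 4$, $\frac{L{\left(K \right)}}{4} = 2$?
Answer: $-64$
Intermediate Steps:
$L{\left(K \right)} = 8$ ($L{\left(K \right)} = 4 \cdot 2 = 8$)
$q{\left(F \right)} = 2 + F$ ($q{\left(F \right)} = 2 - \left(0 - F\right) = 2 - - F = 2 + F$)
$a{\left(m \right)} = -4$ ($a{\left(m \right)} = 4 - 8 = -4$)
$a^{3}{\left(3 - q{\left(c{\left(-3 \right)} \right)} \right)} = \left(-4\right)^{3} = -64$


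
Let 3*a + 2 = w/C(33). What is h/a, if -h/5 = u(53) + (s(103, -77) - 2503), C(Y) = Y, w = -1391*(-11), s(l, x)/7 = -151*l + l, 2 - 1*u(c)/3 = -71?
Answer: 993906/277 ≈ 3588.1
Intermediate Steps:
u(c) = 219 (u(c) = 6 - 3*(-71) = 6 + 213 = 219)
s(l, x) = -1050*l (s(l, x) = 7*(-151*l + l) = 7*(-150*l) = -1050*l)
w = 15301
a = 1385/9 (a = -⅔ + (15301/33)/3 = -⅔ + (15301*(1/33))/3 = -⅔ + (⅓)*(1391/3) = -⅔ + 1391/9 = 1385/9 ≈ 153.89)
h = 552170 (h = -5*(219 + (-1050*103 - 2503)) = -5*(219 + (-108150 - 2503)) = -5*(219 - 110653) = -5*(-110434) = 552170)
h/a = 552170/(1385/9) = 552170*(9/1385) = 993906/277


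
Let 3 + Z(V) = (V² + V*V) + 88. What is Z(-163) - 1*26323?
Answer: 26900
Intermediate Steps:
Z(V) = 85 + 2*V² (Z(V) = -3 + ((V² + V*V) + 88) = -3 + ((V² + V²) + 88) = -3 + (2*V² + 88) = -3 + (88 + 2*V²) = 85 + 2*V²)
Z(-163) - 1*26323 = (85 + 2*(-163)²) - 1*26323 = (85 + 2*26569) - 26323 = (85 + 53138) - 26323 = 53223 - 26323 = 26900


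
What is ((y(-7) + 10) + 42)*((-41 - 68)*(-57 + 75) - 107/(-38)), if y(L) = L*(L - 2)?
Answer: -8561635/38 ≈ -2.2531e+5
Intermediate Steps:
y(L) = L*(-2 + L)
((y(-7) + 10) + 42)*((-41 - 68)*(-57 + 75) - 107/(-38)) = ((-7*(-2 - 7) + 10) + 42)*((-41 - 68)*(-57 + 75) - 107/(-38)) = ((-7*(-9) + 10) + 42)*(-109*18 - 107*(-1/38)) = ((63 + 10) + 42)*(-1962 + 107/38) = (73 + 42)*(-74449/38) = 115*(-74449/38) = -8561635/38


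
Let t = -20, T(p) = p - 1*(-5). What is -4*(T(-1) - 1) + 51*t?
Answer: -1032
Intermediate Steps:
T(p) = 5 + p (T(p) = p + 5 = 5 + p)
-4*(T(-1) - 1) + 51*t = -4*((5 - 1) - 1) + 51*(-20) = -4*(4 - 1) - 1020 = -4*3 - 1020 = -12 - 1020 = -1032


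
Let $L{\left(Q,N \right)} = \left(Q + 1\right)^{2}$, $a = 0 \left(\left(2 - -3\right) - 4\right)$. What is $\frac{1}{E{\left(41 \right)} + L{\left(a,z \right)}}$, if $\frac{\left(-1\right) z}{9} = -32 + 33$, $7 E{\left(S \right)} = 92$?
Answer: $\frac{7}{99} \approx 0.070707$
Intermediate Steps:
$E{\left(S \right)} = \frac{92}{7}$ ($E{\left(S \right)} = \frac{1}{7} \cdot 92 = \frac{92}{7}$)
$z = -9$ ($z = - 9 \left(-32 + 33\right) = \left(-9\right) 1 = -9$)
$a = 0$ ($a = 0 \left(\left(2 + 3\right) - 4\right) = 0 \left(5 - 4\right) = 0 \cdot 1 = 0$)
$L{\left(Q,N \right)} = \left(1 + Q\right)^{2}$
$\frac{1}{E{\left(41 \right)} + L{\left(a,z \right)}} = \frac{1}{\frac{92}{7} + \left(1 + 0\right)^{2}} = \frac{1}{\frac{92}{7} + 1^{2}} = \frac{1}{\frac{92}{7} + 1} = \frac{1}{\frac{99}{7}} = \frac{7}{99}$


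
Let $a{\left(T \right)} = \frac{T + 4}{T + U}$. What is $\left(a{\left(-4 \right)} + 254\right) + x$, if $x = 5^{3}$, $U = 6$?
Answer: $379$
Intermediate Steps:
$x = 125$
$a{\left(T \right)} = \frac{4 + T}{6 + T}$ ($a{\left(T \right)} = \frac{T + 4}{T + 6} = \frac{4 + T}{6 + T}$)
$\left(a{\left(-4 \right)} + 254\right) + x = \left(\frac{4 - 4}{6 - 4} + 254\right) + 125 = \left(\frac{1}{2} \cdot 0 + 254\right) + 125 = \left(0 + 254\right) + 125 = 254 + 125 = 379$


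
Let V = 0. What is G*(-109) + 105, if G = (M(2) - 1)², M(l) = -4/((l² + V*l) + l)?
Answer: -1780/9 ≈ -197.78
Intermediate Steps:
M(l) = -4/(l + l²) (M(l) = -4/((l² + 0*l) + l) = -4/((l² + 0) + l) = -4/(l² + l) = -4/(l + l²))
G = 25/9 (G = (-4/(2*(1 + 2)) - 1)² = (-4*½/3 - 1)² = (-4*½*⅓ - 1)² = (-⅔ - 1)² = (-5/3)² = 25/9 ≈ 2.7778)
G*(-109) + 105 = (25/9)*(-109) + 105 = -2725/9 + 105 = -1780/9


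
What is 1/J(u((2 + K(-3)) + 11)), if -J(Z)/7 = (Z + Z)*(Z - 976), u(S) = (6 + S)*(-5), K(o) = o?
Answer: -1/1182720 ≈ -8.4551e-7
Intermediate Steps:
u(S) = -30 - 5*S
J(Z) = -14*Z*(-976 + Z) (J(Z) = -7*(Z + Z)*(Z - 976) = -7*2*Z*(-976 + Z) = -14*Z*(-976 + Z))
1/J(u((2 + K(-3)) + 11)) = 1/(14*(-30 - 5*((2 - 3) + 11))*(976 - (-30 - 5*((2 - 3) + 11)))) = 1/(14*(-30 - 5*(-1 + 11))*(976 - (-30 - 5*(-1 + 11)))) = 1/(14*(-30 - 5*10)*(976 - (-30 - 5*10))) = 1/(14*(-30 - 50)*(976 - (-30 - 50))) = 1/(14*(-80)*(976 - 1*(-80))) = 1/(14*(-80)*(976 + 80)) = 1/(14*(-80)*1056) = 1/(-1182720) = -1/1182720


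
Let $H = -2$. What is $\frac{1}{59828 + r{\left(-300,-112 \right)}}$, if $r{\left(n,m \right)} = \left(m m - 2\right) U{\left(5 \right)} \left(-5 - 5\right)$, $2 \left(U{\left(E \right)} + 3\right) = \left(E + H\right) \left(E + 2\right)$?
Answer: $- \frac{1}{880822} \approx -1.1353 \cdot 10^{-6}$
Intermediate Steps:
$U{\left(E \right)} = -3 + \frac{\left(-2 + E\right) \left(2 + E\right)}{2}$ ($U{\left(E \right)} = -3 + \frac{\left(E - 2\right) \left(E + 2\right)}{2} = -3 + \frac{\left(-2 + E\right) \left(2 + E\right)}{2}$)
$r{\left(n,m \right)} = 150 - 75 m^{2}$ ($r{\left(n,m \right)} = \left(m m - 2\right) \left(-5 + \frac{5^{2}}{2}\right) \left(-5 - 5\right) = \left(m^{2} - 2\right) \left(-5 + \frac{1}{2} \cdot 25\right) \left(-10\right) = \left(-2 + m^{2}\right) \left(-5 + \frac{25}{2}\right) \left(-10\right) = \left(-2 + m^{2}\right) \frac{15}{2} \left(-10\right) = \left(-15 + \frac{15 m^{2}}{2}\right) \left(-10\right) = 150 - 75 m^{2}$)
$\frac{1}{59828 + r{\left(-300,-112 \right)}} = \frac{1}{59828 + \left(150 - 75 \left(-112\right)^{2}\right)} = \frac{1}{59828 + \left(150 - 940800\right)} = \frac{1}{59828 - 940650} = \frac{1}{-880822} = - \frac{1}{880822}$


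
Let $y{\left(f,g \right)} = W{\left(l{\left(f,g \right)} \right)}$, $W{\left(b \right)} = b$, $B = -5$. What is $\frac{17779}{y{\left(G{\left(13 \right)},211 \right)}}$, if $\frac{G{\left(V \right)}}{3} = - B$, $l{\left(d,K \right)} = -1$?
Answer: $-17779$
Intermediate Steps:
$G{\left(V \right)} = 15$ ($G{\left(V \right)} = 3 \left(\left(-1\right) \left(-5\right)\right) = 3 \cdot 5 = 15$)
$y{\left(f,g \right)} = -1$
$\frac{17779}{y{\left(G{\left(13 \right)},211 \right)}} = \frac{17779}{-1} = 17779 \left(-1\right) = -17779$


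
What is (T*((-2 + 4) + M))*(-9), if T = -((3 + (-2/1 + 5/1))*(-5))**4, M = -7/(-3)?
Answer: 31590000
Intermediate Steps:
M = 7/3 (M = -7*(-1/3) = 7/3 ≈ 2.3333)
T = -810000 (T = -((3 + (-2*1 + 5*1))*(-5))**4 = -((3 + (-2 + 5))*(-5))**4 = -((3 + 3)*(-5))**4 = -(6*(-5))**4 = -1*(-30)**4 = -1*810000 = -810000)
(T*((-2 + 4) + M))*(-9) = -810000*((-2 + 4) + 7/3)*(-9) = -810000*(2 + 7/3)*(-9) = -810000*13/3*(-9) = -3510000*(-9) = 31590000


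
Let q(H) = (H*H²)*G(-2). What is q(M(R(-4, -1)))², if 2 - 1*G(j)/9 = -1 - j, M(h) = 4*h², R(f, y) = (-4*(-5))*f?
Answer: 22799473113563136000000000000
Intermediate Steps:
R(f, y) = 20*f
G(j) = 27 + 9*j (G(j) = 18 - 9*(-1 - j) = 18 + (9 + 9*j) = 27 + 9*j)
q(H) = 9*H³ (q(H) = (H*H²)*(27 + 9*(-2)) = H³*(27 - 18) = H³*9 = 9*H³)
q(M(R(-4, -1)))² = (9*(4*(20*(-4))²)³)² = (9*(4*(-80)²)³)² = (9*(4*6400)³)² = (9*25600³)² = (9*16777216000000)² = 150994944000000² = 22799473113563136000000000000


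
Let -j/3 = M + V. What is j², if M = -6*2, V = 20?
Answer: 576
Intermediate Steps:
M = -12
j = -24 (j = -3*(-12 + 20) = -3*8 = -24)
j² = (-24)² = 576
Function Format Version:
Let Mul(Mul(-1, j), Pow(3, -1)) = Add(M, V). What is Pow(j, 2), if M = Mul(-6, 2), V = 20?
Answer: 576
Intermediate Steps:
M = -12
j = -24 (j = Mul(-3, Add(-12, 20)) = Mul(-3, 8) = -24)
Pow(j, 2) = Pow(-24, 2) = 576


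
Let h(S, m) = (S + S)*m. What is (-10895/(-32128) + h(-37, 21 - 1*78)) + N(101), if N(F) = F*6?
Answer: 154996367/32128 ≈ 4824.3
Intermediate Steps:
h(S, m) = 2*S*m (h(S, m) = (2*S)*m = 2*S*m)
N(F) = 6*F
(-10895/(-32128) + h(-37, 21 - 1*78)) + N(101) = (-10895/(-32128) + 2*(-37)*(21 - 1*78)) + 6*101 = (-10895*(-1/32128) + 2*(-37)*(21 - 78)) + 606 = (10895/32128 + 2*(-37)*(-57)) + 606 = (10895/32128 + 4218) + 606 = 135526799/32128 + 606 = 154996367/32128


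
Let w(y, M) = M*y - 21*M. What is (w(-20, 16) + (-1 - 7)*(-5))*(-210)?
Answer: 129360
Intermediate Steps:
w(y, M) = -21*M + M*y
(w(-20, 16) + (-1 - 7)*(-5))*(-210) = (16*(-21 - 20) + (-1 - 7)*(-5))*(-210) = (16*(-41) - 8*(-5))*(-210) = (-656 + 40)*(-210) = -616*(-210) = 129360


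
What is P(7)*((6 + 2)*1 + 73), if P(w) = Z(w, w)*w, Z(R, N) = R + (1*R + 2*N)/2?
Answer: 19845/2 ≈ 9922.5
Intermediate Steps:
Z(R, N) = N + 3*R/2 (Z(R, N) = R + (R + 2*N)*(½) = R + (N + R/2) = N + 3*R/2)
P(w) = 5*w²/2 (P(w) = (w + 3*w/2)*w = (5*w/2)*w = 5*w²/2)
P(7)*((6 + 2)*1 + 73) = ((5/2)*7²)*((6 + 2)*1 + 73) = ((5/2)*49)*(8*1 + 73) = 245*(8 + 73)/2 = (245/2)*81 = 19845/2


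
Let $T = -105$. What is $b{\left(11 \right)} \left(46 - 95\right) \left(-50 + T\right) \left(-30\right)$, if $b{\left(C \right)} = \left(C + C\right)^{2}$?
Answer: $-110279400$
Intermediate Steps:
$b{\left(C \right)} = 4 C^{2}$ ($b{\left(C \right)} = \left(2 C\right)^{2} = 4 C^{2}$)
$b{\left(11 \right)} \left(46 - 95\right) \left(-50 + T\right) \left(-30\right) = 4 \cdot 11^{2} \left(46 - 95\right) \left(-50 - 105\right) \left(-30\right) = 4 \cdot 121 \left(\left(-49\right) \left(-155\right)\right) \left(-30\right) = 484 \cdot 7595 \left(-30\right) = 3675980 \left(-30\right) = -110279400$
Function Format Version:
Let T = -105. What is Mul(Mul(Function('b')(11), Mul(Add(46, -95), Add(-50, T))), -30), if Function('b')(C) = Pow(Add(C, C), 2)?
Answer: -110279400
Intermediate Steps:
Function('b')(C) = Mul(4, Pow(C, 2)) (Function('b')(C) = Pow(Mul(2, C), 2) = Mul(4, Pow(C, 2)))
Mul(Mul(Function('b')(11), Mul(Add(46, -95), Add(-50, T))), -30) = Mul(Mul(Mul(4, Pow(11, 2)), Mul(Add(46, -95), Add(-50, -105))), -30) = Mul(Mul(Mul(4, 121), Mul(-49, -155)), -30) = Mul(Mul(484, 7595), -30) = Mul(3675980, -30) = -110279400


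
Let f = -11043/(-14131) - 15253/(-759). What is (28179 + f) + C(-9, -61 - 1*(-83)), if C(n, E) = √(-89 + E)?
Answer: 302455785571/10725429 + I*√67 ≈ 28200.0 + 8.1853*I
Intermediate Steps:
f = 223921780/10725429 (f = -11043*(-1/14131) - 15253*(-1/759) = 11043/14131 + 15253/759 = 223921780/10725429 ≈ 20.878)
(28179 + f) + C(-9, -61 - 1*(-83)) = (28179 + 223921780/10725429) + √(-89 + (-61 - 1*(-83))) = 302455785571/10725429 + √(-89 + (-61 + 83)) = 302455785571/10725429 + √(-89 + 22) = 302455785571/10725429 + √(-67) = 302455785571/10725429 + I*√67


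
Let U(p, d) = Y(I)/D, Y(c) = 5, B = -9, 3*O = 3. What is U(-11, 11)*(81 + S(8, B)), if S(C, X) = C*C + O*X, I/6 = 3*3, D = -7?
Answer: -680/7 ≈ -97.143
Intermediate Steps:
O = 1 (O = (⅓)*3 = 1)
I = 54 (I = 6*(3*3) = 6*9 = 54)
U(p, d) = -5/7 (U(p, d) = 5/(-7) = 5*(-⅐) = -5/7)
S(C, X) = X + C² (S(C, X) = C*C + 1*X = C² + X = X + C²)
U(-11, 11)*(81 + S(8, B)) = -5*(81 + (-9 + 8²))/7 = -5*(81 + (-9 + 64))/7 = -5*(81 + 55)/7 = -5/7*136 = -680/7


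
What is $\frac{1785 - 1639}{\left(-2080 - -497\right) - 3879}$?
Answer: $- \frac{73}{2731} \approx -0.02673$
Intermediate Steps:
$\frac{1785 - 1639}{\left(-2080 - -497\right) - 3879} = \frac{146}{\left(-2080 + 497\right) - 3879} = \frac{146}{-1583 - 3879} = \frac{146}{-5462} = 146 \left(- \frac{1}{5462}\right) = - \frac{73}{2731}$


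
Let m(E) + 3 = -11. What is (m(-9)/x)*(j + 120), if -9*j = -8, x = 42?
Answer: -1088/27 ≈ -40.296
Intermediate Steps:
j = 8/9 (j = -⅑*(-8) = 8/9 ≈ 0.88889)
m(E) = -14 (m(E) = -3 - 11 = -14)
(m(-9)/x)*(j + 120) = (-14/42)*(8/9 + 120) = -14*1/42*(1088/9) = -⅓*1088/9 = -1088/27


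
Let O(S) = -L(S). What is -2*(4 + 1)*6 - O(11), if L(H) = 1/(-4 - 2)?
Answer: -361/6 ≈ -60.167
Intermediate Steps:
L(H) = -1/6 (L(H) = 1/(-6) = -1/6)
O(S) = 1/6 (O(S) = -1*(-1/6) = 1/6)
-2*(4 + 1)*6 - O(11) = -2*(4 + 1)*6 - 1*1/6 = -2*5*6 - 1/6 = -10*6 - 1/6 = -60 - 1/6 = -361/6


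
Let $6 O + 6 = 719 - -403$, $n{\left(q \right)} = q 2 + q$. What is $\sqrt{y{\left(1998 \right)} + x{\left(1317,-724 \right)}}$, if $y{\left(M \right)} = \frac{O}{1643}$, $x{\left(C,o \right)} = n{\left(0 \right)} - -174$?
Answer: $\frac{2 \sqrt{122271}}{53} \approx 13.195$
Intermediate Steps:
$n{\left(q \right)} = 3 q$ ($n{\left(q \right)} = 2 q + q = 3 q$)
$O = 186$ ($O = -1 + \frac{719 - -403}{6} = -1 + \frac{719 + 403}{6} = -1 + \frac{1}{6} \cdot 1122 = -1 + 187 = 186$)
$x{\left(C,o \right)} = 174$ ($x{\left(C,o \right)} = 3 \cdot 0 - -174 = 0 + 174 = 174$)
$y{\left(M \right)} = \frac{6}{53}$ ($y{\left(M \right)} = \frac{186}{1643} = 186 \cdot \frac{1}{1643} = \frac{6}{53}$)
$\sqrt{y{\left(1998 \right)} + x{\left(1317,-724 \right)}} = \sqrt{\frac{6}{53} + 174} = \sqrt{\frac{9228}{53}} = \frac{2 \sqrt{122271}}{53}$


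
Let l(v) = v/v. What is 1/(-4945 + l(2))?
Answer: -1/4944 ≈ -0.00020227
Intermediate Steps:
l(v) = 1
1/(-4945 + l(2)) = 1/(-4945 + 1) = 1/(-4944) = -1/4944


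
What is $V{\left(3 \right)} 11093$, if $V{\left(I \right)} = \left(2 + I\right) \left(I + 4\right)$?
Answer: $388255$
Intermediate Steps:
$V{\left(I \right)} = \left(2 + I\right) \left(4 + I\right)$
$V{\left(3 \right)} 11093 = \left(8 + 3^{2} + 6 \cdot 3\right) 11093 = \left(8 + 9 + 18\right) 11093 = 35 \cdot 11093 = 388255$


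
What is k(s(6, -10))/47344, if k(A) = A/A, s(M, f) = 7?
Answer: 1/47344 ≈ 2.1122e-5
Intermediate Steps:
k(A) = 1
k(s(6, -10))/47344 = 1/47344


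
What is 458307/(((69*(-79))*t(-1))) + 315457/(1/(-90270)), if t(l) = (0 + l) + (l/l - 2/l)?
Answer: -103482886672029/3634 ≈ -2.8476e+10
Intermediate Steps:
t(l) = 1 + l - 2/l (t(l) = l + (1 - 2/l) = 1 + l - 2/l)
458307/(((69*(-79))*t(-1))) + 315457/(1/(-90270)) = 458307/(((69*(-79))*(1 - 1 - 2/(-1)))) + 315457/(1/(-90270)) = 458307/((-5451*(1 - 1 - 2*(-1)))) + 315457/(-1/90270) = 458307/((-5451*(1 - 1 + 2))) + 315457*(-90270) = 458307/((-5451*2)) - 28476303390 = 458307/(-10902) - 28476303390 = 458307*(-1/10902) - 28476303390 = -152769/3634 - 28476303390 = -103482886672029/3634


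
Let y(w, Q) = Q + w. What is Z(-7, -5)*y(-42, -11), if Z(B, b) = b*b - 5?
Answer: -1060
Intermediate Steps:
Z(B, b) = -5 + b**2 (Z(B, b) = b**2 - 5 = -5 + b**2)
Z(-7, -5)*y(-42, -11) = (-5 + (-5)**2)*(-11 - 42) = (-5 + 25)*(-53) = 20*(-53) = -1060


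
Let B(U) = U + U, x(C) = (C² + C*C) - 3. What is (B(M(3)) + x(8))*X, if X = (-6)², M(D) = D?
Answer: 4716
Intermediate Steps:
x(C) = -3 + 2*C² (x(C) = (C² + C²) - 3 = 2*C² - 3 = -3 + 2*C²)
X = 36
B(U) = 2*U
(B(M(3)) + x(8))*X = (2*3 + (-3 + 2*8²))*36 = (6 + (-3 + 2*64))*36 = (6 + (-3 + 128))*36 = (6 + 125)*36 = 131*36 = 4716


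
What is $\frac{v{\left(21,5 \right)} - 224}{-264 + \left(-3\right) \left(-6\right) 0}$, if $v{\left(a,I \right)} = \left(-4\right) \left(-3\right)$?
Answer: $\frac{53}{66} \approx 0.80303$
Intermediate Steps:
$v{\left(a,I \right)} = 12$
$\frac{v{\left(21,5 \right)} - 224}{-264 + \left(-3\right) \left(-6\right) 0} = \frac{12 - 224}{-264 + \left(-3\right) \left(-6\right) 0} = - \frac{212}{-264 + 18 \cdot 0} = - \frac{212}{-264 + 0} = - \frac{212}{-264} = \left(-212\right) \left(- \frac{1}{264}\right) = \frac{53}{66}$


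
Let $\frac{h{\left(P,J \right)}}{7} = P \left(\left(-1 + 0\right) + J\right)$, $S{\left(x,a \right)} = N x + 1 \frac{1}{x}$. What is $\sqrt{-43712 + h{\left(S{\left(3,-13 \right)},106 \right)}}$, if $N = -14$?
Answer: $i \sqrt{74337} \approx 272.65 i$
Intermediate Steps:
$S{\left(x,a \right)} = \frac{1}{x} - 14 x$ ($S{\left(x,a \right)} = - 14 x + 1 \frac{1}{x} = - 14 x + \frac{1}{x} = \frac{1}{x} - 14 x$)
$h{\left(P,J \right)} = 7 P \left(-1 + J\right)$ ($h{\left(P,J \right)} = 7 P \left(\left(-1 + 0\right) + J\right) = 7 P \left(-1 + J\right)$)
$\sqrt{-43712 + h{\left(S{\left(3,-13 \right)},106 \right)}} = \sqrt{-43712 + 7 \left(\frac{1}{3} - 42\right) \left(-1 + 106\right)} = \sqrt{-43712 + 7 \left(\frac{1}{3} - 42\right) 105} = \sqrt{-43712 + 7 \left(- \frac{125}{3}\right) 105} = \sqrt{-43712 - 30625} = \sqrt{-74337} = i \sqrt{74337}$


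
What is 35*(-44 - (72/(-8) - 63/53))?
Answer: -62720/53 ≈ -1183.4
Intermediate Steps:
35*(-44 - (72/(-8) - 63/53)) = 35*(-44 - (72*(-1/8) - 63*1/53)) = 35*(-44 - (-9 - 63/53)) = 35*(-44 - 1*(-540/53)) = 35*(-44 + 540/53) = 35*(-1792/53) = -62720/53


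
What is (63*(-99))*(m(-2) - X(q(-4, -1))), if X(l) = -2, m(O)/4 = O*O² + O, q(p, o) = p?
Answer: 237006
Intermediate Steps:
m(O) = 4*O + 4*O³ (m(O) = 4*(O*O² + O) = 4*(O³ + O) = 4*(O + O³) = 4*O + 4*O³)
(63*(-99))*(m(-2) - X(q(-4, -1))) = (63*(-99))*(4*(-2)*(1 + (-2)²) - 1*(-2)) = -6237*(4*(-2)*(1 + 4) + 2) = -6237*(4*(-2)*5 + 2) = -6237*(-40 + 2) = -6237*(-38) = 237006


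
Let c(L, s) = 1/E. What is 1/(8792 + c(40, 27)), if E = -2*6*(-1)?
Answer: 12/105505 ≈ 0.00011374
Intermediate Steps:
E = 12 (E = -12*(-1) = 12)
c(L, s) = 1/12
1/(8792 + c(40, 27)) = 1/(8792 + 1/12) = 1/(105505/12) = 12/105505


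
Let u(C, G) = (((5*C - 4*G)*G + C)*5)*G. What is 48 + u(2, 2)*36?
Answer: 2208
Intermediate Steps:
u(C, G) = G*(5*C + 5*G*(-4*G + 5*C)) (u(C, G) = (((-4*G + 5*C)*G + C)*5)*G = ((G*(-4*G + 5*C) + C)*5)*G = ((C + G*(-4*G + 5*C))*5)*G = (5*C + 5*G*(-4*G + 5*C))*G = G*(5*C + 5*G*(-4*G + 5*C)))
48 + u(2, 2)*36 = 48 + (5*2*(2 - 4*2² + 5*2*2))*36 = 48 + (5*2*(2 - 4*4 + 20))*36 = 48 + (5*2*(2 - 16 + 20))*36 = 48 + (5*2*6)*36 = 48 + 60*36 = 48 + 2160 = 2208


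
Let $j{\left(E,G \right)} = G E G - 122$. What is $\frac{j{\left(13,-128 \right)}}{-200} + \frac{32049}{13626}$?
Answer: $- \frac{16078649}{15140} \approx -1062.0$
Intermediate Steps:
$j{\left(E,G \right)} = -122 + E G^{2}$ ($j{\left(E,G \right)} = E G G - 122 = E G^{2} - 122 = -122 + E G^{2}$)
$\frac{j{\left(13,-128 \right)}}{-200} + \frac{32049}{13626} = \frac{-122 + 13 \left(-128\right)^{2}}{-200} + \frac{32049}{13626} = \left(-122 + 13 \cdot 16384\right) \left(- \frac{1}{200}\right) + 32049 \cdot \frac{1}{13626} = \left(-122 + 212992\right) \left(- \frac{1}{200}\right) + \frac{3561}{1514} = 212870 \left(- \frac{1}{200}\right) + \frac{3561}{1514} = - \frac{21287}{20} + \frac{3561}{1514} = - \frac{16078649}{15140}$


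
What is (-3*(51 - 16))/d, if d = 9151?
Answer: -105/9151 ≈ -0.011474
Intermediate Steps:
(-3*(51 - 16))/d = -3*(51 - 16)/9151 = -3*35*(1/9151) = -105*1/9151 = -105/9151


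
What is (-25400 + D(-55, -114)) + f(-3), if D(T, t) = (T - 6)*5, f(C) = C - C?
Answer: -25705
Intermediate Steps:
f(C) = 0
D(T, t) = -30 + 5*T (D(T, t) = (-6 + T)*5 = -30 + 5*T)
(-25400 + D(-55, -114)) + f(-3) = (-25400 + (-30 + 5*(-55))) + 0 = (-25400 + (-30 - 275)) + 0 = (-25400 - 305) + 0 = -25705 + 0 = -25705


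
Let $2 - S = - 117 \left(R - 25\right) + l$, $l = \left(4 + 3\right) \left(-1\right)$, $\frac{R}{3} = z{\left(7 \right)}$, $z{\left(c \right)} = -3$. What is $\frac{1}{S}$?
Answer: $- \frac{1}{3969} \approx -0.00025195$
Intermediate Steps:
$R = -9$ ($R = 3 \left(-3\right) = -9$)
$l = -7$ ($l = 7 \left(-1\right) = -7$)
$S = -3969$ ($S = 2 - \left(- 117 \left(-9 - 25\right) - 7\right) = 2 - \left(\left(-117\right) \left(-34\right) - 7\right) = 2 - \left(3978 - 7\right) = 2 - 3971 = -3969$)
$\frac{1}{S} = \frac{1}{-3969} = - \frac{1}{3969}$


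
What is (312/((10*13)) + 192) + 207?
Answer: 2007/5 ≈ 401.40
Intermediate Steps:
(312/((10*13)) + 192) + 207 = (312/130 + 192) + 207 = (312*(1/130) + 192) + 207 = (12/5 + 192) + 207 = 972/5 + 207 = 2007/5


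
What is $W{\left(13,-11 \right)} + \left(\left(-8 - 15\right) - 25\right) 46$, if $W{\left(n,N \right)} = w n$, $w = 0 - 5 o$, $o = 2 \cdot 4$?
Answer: $-2728$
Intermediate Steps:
$o = 8$
$w = -40$ ($w = 0 - 40 = -40$)
$W{\left(n,N \right)} = - 40 n$
$W{\left(13,-11 \right)} + \left(\left(-8 - 15\right) - 25\right) 46 = \left(-40\right) 13 + \left(\left(-8 - 15\right) - 25\right) 46 = -520 + \left(-23 - 25\right) 46 = -520 - 2208 = -2728$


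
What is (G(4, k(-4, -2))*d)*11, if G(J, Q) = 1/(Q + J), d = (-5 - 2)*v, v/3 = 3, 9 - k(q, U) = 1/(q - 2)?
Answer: -4158/79 ≈ -52.633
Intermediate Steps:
k(q, U) = 9 - 1/(-2 + q) (k(q, U) = 9 - 1/(q - 2) = 9 - 1/(-2 + q))
v = 9 (v = 3*3 = 9)
d = -63 (d = (-5 - 2)*9 = -7*9 = -63)
G(J, Q) = 1/(J + Q)
(G(4, k(-4, -2))*d)*11 = (-63/(4 + (-19 + 9*(-4))/(-2 - 4)))*11 = (-63/(4 + (-19 - 36)/(-6)))*11 = (-63/(4 - 1/6*(-55)))*11 = (-63/(4 + 55/6))*11 = (-63/(79/6))*11 = ((6/79)*(-63))*11 = -378/79*11 = -4158/79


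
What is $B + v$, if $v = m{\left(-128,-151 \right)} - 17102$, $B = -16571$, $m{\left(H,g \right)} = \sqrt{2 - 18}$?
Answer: $-33673 + 4 i \approx -33673.0 + 4.0 i$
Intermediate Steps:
$m{\left(H,g \right)} = 4 i$ ($m{\left(H,g \right)} = \sqrt{-16} = 4 i$)
$v = -17102 + 4 i$ ($v = 4 i - 17102 = -17102 + 4 i \approx -17102.0 + 4.0 i$)
$B + v = -16571 - \left(17102 - 4 i\right) = -33673 + 4 i$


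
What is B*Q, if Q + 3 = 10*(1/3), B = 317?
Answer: 317/3 ≈ 105.67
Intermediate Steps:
Q = 1/3 (Q = -3 + 10*(1/3) = -3 + 10/3 = 1/3 ≈ 0.33333)
B*Q = 317*(1/3) = 317/3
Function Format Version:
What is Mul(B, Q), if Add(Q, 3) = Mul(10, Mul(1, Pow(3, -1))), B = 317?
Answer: Rational(317, 3) ≈ 105.67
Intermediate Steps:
Q = Rational(1, 3) (Q = Add(-3, Mul(10, Mul(1, Pow(3, -1)))) = Add(-3, Mul(10, Mul(1, Rational(1, 3)))) = Add(-3, Mul(10, Rational(1, 3))) = Add(-3, Rational(10, 3)) = Rational(1, 3) ≈ 0.33333)
Mul(B, Q) = Mul(317, Rational(1, 3)) = Rational(317, 3)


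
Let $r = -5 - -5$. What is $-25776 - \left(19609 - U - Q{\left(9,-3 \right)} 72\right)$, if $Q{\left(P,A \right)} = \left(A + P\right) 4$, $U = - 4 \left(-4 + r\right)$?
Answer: $-43641$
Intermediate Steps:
$r = 0$ ($r = -5 + 5 = 0$)
$U = 16$ ($U = - 4 \left(-4 + 0\right) = \left(-4\right) \left(-4\right) = 16$)
$Q{\left(P,A \right)} = 4 A + 4 P$
$-25776 - \left(19609 - U - Q{\left(9,-3 \right)} 72\right) = -25776 - \left(19593 - \left(4 \left(-3\right) + 4 \cdot 9\right) 72\right) = -25776 - \left(19593 - \left(-12 + 36\right) 72\right) = -25776 + \left(\left(16 + 24 \cdot 72\right) - 19609\right) = -25776 + \left(\left(16 + 1728\right) - 19609\right) = -25776 + \left(1744 - 19609\right) = -25776 - 17865 = -43641$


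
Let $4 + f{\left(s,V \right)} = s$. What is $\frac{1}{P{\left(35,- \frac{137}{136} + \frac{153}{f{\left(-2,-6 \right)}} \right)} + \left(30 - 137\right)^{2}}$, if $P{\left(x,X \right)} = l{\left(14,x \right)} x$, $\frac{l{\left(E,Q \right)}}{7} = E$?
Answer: $\frac{1}{14879} \approx 6.7209 \cdot 10^{-5}$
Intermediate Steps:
$l{\left(E,Q \right)} = 7 E$
$f{\left(s,V \right)} = -4 + s$
$P{\left(x,X \right)} = 98 x$ ($P{\left(x,X \right)} = 7 \cdot 14 x = 98 x$)
$\frac{1}{P{\left(35,- \frac{137}{136} + \frac{153}{f{\left(-2,-6 \right)}} \right)} + \left(30 - 137\right)^{2}} = \frac{1}{98 \cdot 35 + \left(30 - 137\right)^{2}} = \frac{1}{3430 + \left(-107\right)^{2}} = \frac{1}{3430 + 11449} = \frac{1}{14879}$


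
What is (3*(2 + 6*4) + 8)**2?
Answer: 7396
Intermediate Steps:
(3*(2 + 6*4) + 8)**2 = (3*(2 + 24) + 8)**2 = (3*26 + 8)**2 = (78 + 8)**2 = 86**2 = 7396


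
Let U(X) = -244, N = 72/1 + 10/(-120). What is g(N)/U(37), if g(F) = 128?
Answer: -32/61 ≈ -0.52459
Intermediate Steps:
N = 863/12 (N = 72*1 + 10*(-1/120) = 72 - 1/12 = 863/12 ≈ 71.917)
g(N)/U(37) = 128/(-244) = 128*(-1/244) = -32/61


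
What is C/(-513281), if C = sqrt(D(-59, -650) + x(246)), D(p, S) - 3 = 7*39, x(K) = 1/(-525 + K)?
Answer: -sqrt(2387093)/47735133 ≈ -3.2367e-5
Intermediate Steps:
D(p, S) = 276 (D(p, S) = 3 + 7*39 = 3 + 273 = 276)
C = sqrt(2387093)/93 (C = sqrt(276 + 1/(-525 + 246)) = sqrt(276 + 1/(-279)) = sqrt(276 - 1/279) = sqrt(77003/279) = sqrt(2387093)/93 ≈ 16.613)
C/(-513281) = (sqrt(2387093)/93)/(-513281) = (sqrt(2387093)/93)*(-1/513281) = -sqrt(2387093)/47735133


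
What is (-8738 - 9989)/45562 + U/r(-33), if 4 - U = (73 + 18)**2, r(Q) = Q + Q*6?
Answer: 11296689/318934 ≈ 35.420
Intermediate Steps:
r(Q) = 7*Q (r(Q) = Q + 6*Q = 7*Q)
U = -8277 (U = 4 - (73 + 18)**2 = 4 - 1*91**2 = 4 - 1*8281 = 4 - 8281 = -8277)
(-8738 - 9989)/45562 + U/r(-33) = (-8738 - 9989)/45562 - 8277/(7*(-33)) = -18727*1/45562 - 8277/(-231) = -18727/45562 - 8277*(-1/231) = -18727/45562 + 2759/77 = 11296689/318934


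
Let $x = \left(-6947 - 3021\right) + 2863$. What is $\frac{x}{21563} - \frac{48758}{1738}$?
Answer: $- \frac{531858622}{18738247} \approx -28.384$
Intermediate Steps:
$x = -7105$ ($x = -9968 + 2863 = -7105$)
$\frac{x}{21563} - \frac{48758}{1738} = - \frac{7105}{21563} - \frac{48758}{1738} = \left(-7105\right) \frac{1}{21563} - 48758 \cdot \frac{1}{1738} = - \frac{7105}{21563} - \frac{24379}{869} = - \frac{531858622}{18738247}$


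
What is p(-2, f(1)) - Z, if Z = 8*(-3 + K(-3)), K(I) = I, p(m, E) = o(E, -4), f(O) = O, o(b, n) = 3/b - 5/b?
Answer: 46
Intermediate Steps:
o(b, n) = -2/b
p(m, E) = -2/E
Z = -48 (Z = 8*(-3 - 3) = 8*(-6) = -48)
p(-2, f(1)) - Z = -2/1 - 1*(-48) = -2*1 + 48 = -2 + 48 = 46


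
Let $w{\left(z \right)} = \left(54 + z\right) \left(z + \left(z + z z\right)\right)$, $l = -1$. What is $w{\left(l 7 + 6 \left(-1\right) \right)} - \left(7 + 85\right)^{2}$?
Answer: $-2601$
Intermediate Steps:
$w{\left(z \right)} = \left(54 + z\right) \left(z^{2} + 2 z\right)$ ($w{\left(z \right)} = \left(54 + z\right) \left(z + \left(z + z^{2}\right)\right) = \left(54 + z\right) \left(z^{2} + 2 z\right)$)
$w{\left(l 7 + 6 \left(-1\right) \right)} - \left(7 + 85\right)^{2} = \left(\left(-1\right) 7 + 6 \left(-1\right)\right) \left(108 + \left(\left(-1\right) 7 + 6 \left(-1\right)\right)^{2} + 56 \left(\left(-1\right) 7 + 6 \left(-1\right)\right)\right) - \left(7 + 85\right)^{2} = \left(-7 - 6\right) \left(108 + \left(-7 - 6\right)^{2} + 56 \left(-7 - 6\right)\right) - 92^{2} = - 13 \left(108 + \left(-13\right)^{2} + 56 \left(-13\right)\right) - 8464 = - 13 \left(108 + 169 - 728\right) - 8464 = \left(-13\right) \left(-451\right) - 8464 = 5863 - 8464 = -2601$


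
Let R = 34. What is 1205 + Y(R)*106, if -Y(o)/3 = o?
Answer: -9607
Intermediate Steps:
Y(o) = -3*o
1205 + Y(R)*106 = 1205 - 3*34*106 = 1205 - 102*106 = 1205 - 10812 = -9607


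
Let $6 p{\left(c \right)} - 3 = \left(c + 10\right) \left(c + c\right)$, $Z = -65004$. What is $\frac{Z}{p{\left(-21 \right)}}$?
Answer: $- \frac{130008}{155} \approx -838.76$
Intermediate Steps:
$p{\left(c \right)} = \frac{1}{2} + \frac{c \left(10 + c\right)}{3}$ ($p{\left(c \right)} = \frac{1}{2} + \frac{\left(c + 10\right) \left(c + c\right)}{6} = \frac{1}{2} + \frac{\left(10 + c\right) 2 c}{6} = \frac{1}{2} + \frac{2 c \left(10 + c\right)}{6} = \frac{1}{2} + \frac{c \left(10 + c\right)}{3}$)
$\frac{Z}{p{\left(-21 \right)}} = - \frac{65004}{\frac{1}{2} + \frac{\left(-21\right)^{2}}{3} + \frac{10}{3} \left(-21\right)} = - \frac{65004}{\frac{1}{2} + \frac{1}{3} \cdot 441 - 70} = - \frac{65004}{\frac{1}{2} + 147 - 70} = - \frac{65004}{\frac{155}{2}} = \left(-65004\right) \frac{2}{155} = - \frac{130008}{155}$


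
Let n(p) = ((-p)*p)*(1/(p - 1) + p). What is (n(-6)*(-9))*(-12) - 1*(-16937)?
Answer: 285743/7 ≈ 40820.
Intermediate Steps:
n(p) = -p²*(p + 1/(-1 + p)) (n(p) = (-p²)*(1/(-1 + p) + p) = (-p²)*(p + 1/(-1 + p)) = -p²*(p + 1/(-1 + p)))
(n(-6)*(-9))*(-12) - 1*(-16937) = (((-6)²*(-1 - 6 - 1*(-6)²)/(-1 - 6))*(-9))*(-12) - 1*(-16937) = ((36*(-1 - 6 - 1*36)/(-7))*(-9))*(-12) + 16937 = ((36*(-⅐)*(-1 - 6 - 36))*(-9))*(-12) + 16937 = ((36*(-⅐)*(-43))*(-9))*(-12) + 16937 = ((1548/7)*(-9))*(-12) + 16937 = -13932/7*(-12) + 16937 = 167184/7 + 16937 = 285743/7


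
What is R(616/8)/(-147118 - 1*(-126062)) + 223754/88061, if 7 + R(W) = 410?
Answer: 4675875641/1854212416 ≈ 2.5218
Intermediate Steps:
R(W) = 403 (R(W) = -7 + 410 = 403)
R(616/8)/(-147118 - 1*(-126062)) + 223754/88061 = 403/(-147118 - 1*(-126062)) + 223754/88061 = 403/(-147118 + 126062) + 223754*(1/88061) = 403/(-21056) + 223754/88061 = 403*(-1/21056) + 223754/88061 = -403/21056 + 223754/88061 = 4675875641/1854212416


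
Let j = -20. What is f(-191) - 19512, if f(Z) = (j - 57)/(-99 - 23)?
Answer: -2380387/122 ≈ -19511.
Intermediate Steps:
f(Z) = 77/122 (f(Z) = (-20 - 57)/(-99 - 23) = -77/(-122) = -77*(-1/122) = 77/122)
f(-191) - 19512 = 77/122 - 19512 = -2380387/122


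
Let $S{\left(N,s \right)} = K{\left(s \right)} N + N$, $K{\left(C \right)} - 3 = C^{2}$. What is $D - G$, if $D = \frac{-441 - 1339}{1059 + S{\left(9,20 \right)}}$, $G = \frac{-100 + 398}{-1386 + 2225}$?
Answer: $- \frac{578506}{787821} \approx -0.73431$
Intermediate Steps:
$K{\left(C \right)} = 3 + C^{2}$
$S{\left(N,s \right)} = N + N \left(3 + s^{2}\right)$ ($S{\left(N,s \right)} = \left(3 + s^{2}\right) N + N = N \left(3 + s^{2}\right) + N = N + N \left(3 + s^{2}\right)$)
$G = \frac{298}{839} \approx 0.35518$
$D = - \frac{356}{939}$ ($D = \frac{-441 - 1339}{1059 + 9 \left(4 + 20^{2}\right)} = - \frac{1780}{1059 + 9 \left(4 + 400\right)} = - \frac{1780}{1059 + 9 \cdot 404} = - \frac{1780}{1059 + 3636} = - \frac{1780}{4695} = \left(-1780\right) \frac{1}{4695} = - \frac{356}{939} \approx -0.37913$)
$D - G = - \frac{356}{939} - \frac{298}{839} = - \frac{578506}{787821}$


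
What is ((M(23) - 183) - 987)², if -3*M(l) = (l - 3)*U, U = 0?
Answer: 1368900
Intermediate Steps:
M(l) = 0 (M(l) = -(l - 3)*0/3 = -(-3 + l)*0/3 = -⅓*0 = 0)
((M(23) - 183) - 987)² = ((0 - 183) - 987)² = (-183 - 987)² = (-1170)² = 1368900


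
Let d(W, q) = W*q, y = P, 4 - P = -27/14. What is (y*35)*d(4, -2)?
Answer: -1660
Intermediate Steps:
P = 83/14 (P = 4 - (-27)/14 = 4 - 1*(-27/14) = 4 + 27/14 = 83/14 ≈ 5.9286)
y = 83/14 ≈ 5.9286
(y*35)*d(4, -2) = ((83/14)*35)*(4*(-2)) = (415/2)*(-8) = -1660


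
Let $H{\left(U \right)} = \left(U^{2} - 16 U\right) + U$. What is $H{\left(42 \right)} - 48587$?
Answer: $-47453$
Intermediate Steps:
$H{\left(U \right)} = U^{2} - 15 U$
$H{\left(42 \right)} - 48587 = 42 \left(-15 + 42\right) - 48587 = 42 \cdot 27 - 48587 = 1134 - 48587 = -47453$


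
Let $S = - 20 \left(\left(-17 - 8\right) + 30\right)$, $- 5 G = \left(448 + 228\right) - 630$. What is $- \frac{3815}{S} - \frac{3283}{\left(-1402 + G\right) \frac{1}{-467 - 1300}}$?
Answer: $- \frac{977419}{240} \approx -4072.6$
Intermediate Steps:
$G = - \frac{46}{5}$ ($G = - \frac{\left(448 + 228\right) - 630}{5} = - \frac{676 - 630}{5} = \left(- \frac{1}{5}\right) 46 = - \frac{46}{5} \approx -9.2$)
$S = -100$ ($S = - 20 \left(-25 + 30\right) = \left(-20\right) 5 = -100$)
$- \frac{3815}{S} - \frac{3283}{\left(-1402 + G\right) \frac{1}{-467 - 1300}} = - \frac{3815}{-100} - \frac{3283}{\left(-1402 - \frac{46}{5}\right) \frac{1}{-467 - 1300}} = \left(-3815\right) \left(- \frac{1}{100}\right) - \frac{3283}{\left(- \frac{7056}{5}\right) \frac{1}{-1767}} = \frac{763}{20} - \frac{3283}{\left(- \frac{7056}{5}\right) \left(- \frac{1}{1767}\right)} = \frac{763}{20} - \frac{3283}{\frac{2352}{2945}} = \frac{763}{20} - \frac{197315}{48} = - \frac{977419}{240}$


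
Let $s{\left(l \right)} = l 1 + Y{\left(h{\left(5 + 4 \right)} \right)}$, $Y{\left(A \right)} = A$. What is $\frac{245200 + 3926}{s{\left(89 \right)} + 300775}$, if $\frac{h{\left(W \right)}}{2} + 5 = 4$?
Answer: $\frac{124563}{150431} \approx 0.82804$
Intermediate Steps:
$h{\left(W \right)} = -2$ ($h{\left(W \right)} = -10 + 2 \cdot 4 = -10 + 8 = -2$)
$s{\left(l \right)} = -2 + l$ ($s{\left(l \right)} = l 1 - 2 = l - 2 = -2 + l$)
$\frac{245200 + 3926}{s{\left(89 \right)} + 300775} = \frac{245200 + 3926}{\left(-2 + 89\right) + 300775} = \frac{249126}{87 + 300775} = \frac{249126}{300862} = 249126 \cdot \frac{1}{300862} = \frac{124563}{150431}$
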